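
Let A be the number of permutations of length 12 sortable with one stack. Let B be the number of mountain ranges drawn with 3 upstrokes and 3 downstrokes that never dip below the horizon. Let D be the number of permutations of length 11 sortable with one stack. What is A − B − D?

By Knuth's characterisation, the stack-sortable permutations of length 12 are the 231-avoiders, numbering C_12. So A = C_12 = 208012.
A Dyck path with 3 up-steps and 3 down-steps has semilength 3, so there are C_3 of them. So B = C_3 = 5.
By Knuth's characterisation, the stack-sortable permutations of length 11 are the 231-avoiders, numbering C_11. So D = C_11 = 58786.
A − B − D = 208012 − 5 − 58786 = 149221.

149221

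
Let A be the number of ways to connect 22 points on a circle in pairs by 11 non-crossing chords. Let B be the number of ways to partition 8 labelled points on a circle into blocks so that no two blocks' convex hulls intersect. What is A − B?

57356

Non-crossing perfect matchings of 2n points on a circle are counted by C_n; with 22 points, n = 11. So A = C_11 = 58786.
Non-crossing partitions of an n-element set are counted by C_n; here n = 8. So B = C_8 = 1430.
A − B = 58786 − 1430 = 57356.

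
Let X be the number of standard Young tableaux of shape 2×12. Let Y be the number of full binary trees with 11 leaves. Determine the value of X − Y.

By the hook-length formula (or a Dyck-path bijection), SYT of shape 2×12 number C_12. So X = C_12 = 208012.
Full binary trees with 11 leaves have 11−1 = 10 internal nodes, so there are C_10 of them. So Y = C_10 = 16796.
X − Y = 208012 − 16796 = 191216.

191216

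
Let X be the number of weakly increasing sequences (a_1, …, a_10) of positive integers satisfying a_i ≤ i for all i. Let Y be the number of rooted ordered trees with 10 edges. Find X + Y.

Weakly increasing sequences with a_i ≤ i biject with Dyck paths of semilength 10, so there are C_10. So X = C_10 = 16796.
A rooted plane tree with 10 edges has 11 nodes, and the count is C_10. So Y = C_10 = 16796.
X + Y = 16796 + 16796 = 33592.

33592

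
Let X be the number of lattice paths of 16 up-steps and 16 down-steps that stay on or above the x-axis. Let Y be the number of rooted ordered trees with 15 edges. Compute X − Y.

25662825

Paths of 16 up- and 16 down-steps that never dip below the axis are Dyck paths; their count is C_16. So X = C_16 = 35357670.
A rooted plane tree with 15 edges has 16 nodes, and the count is C_15. So Y = C_15 = 9694845.
X − Y = 35357670 − 9694845 = 25662825.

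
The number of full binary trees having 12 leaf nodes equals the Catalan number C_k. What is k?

11

Full binary trees with 12 leaves have 12−1 = 11 internal nodes, so there are C_11 of them.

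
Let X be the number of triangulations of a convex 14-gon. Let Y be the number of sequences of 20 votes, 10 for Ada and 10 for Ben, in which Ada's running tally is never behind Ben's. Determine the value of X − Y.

The number of triangulations of a 14-gon is the Catalan number C_12 (index = sides − 2). So X = C_12 = 208012.
Reading a vote for the leader as '(' and for the other as ')' turns such a sequence into a balanced string of 10 pairs, so the count is C_10. So Y = C_10 = 16796.
X − Y = 208012 − 16796 = 191216.

191216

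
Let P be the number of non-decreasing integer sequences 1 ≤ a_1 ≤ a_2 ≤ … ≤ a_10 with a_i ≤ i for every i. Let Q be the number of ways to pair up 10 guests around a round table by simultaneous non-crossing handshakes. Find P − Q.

Such sub-staircase sequences of length n are counted by C_n; here n = 10. So P = C_10 = 16796.
With 10 = 2·5 people, non-crossing handshake pairings are non-crossing perfect matchings on a circle, counted by C_5. So Q = C_5 = 42.
P − Q = 16796 − 42 = 16754.

16754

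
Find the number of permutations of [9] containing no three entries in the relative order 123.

4862

For any fixed pattern of length 3, the pattern-avoiding permutations of [9] number C_9.
C_9 = C_8 · 2(2·8+1)/(8+2) = 1430 · 34/10 = 4862.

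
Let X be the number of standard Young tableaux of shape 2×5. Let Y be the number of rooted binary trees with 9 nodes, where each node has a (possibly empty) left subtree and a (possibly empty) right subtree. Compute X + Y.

Standard Young tableaux of shape 2×n are counted by C_n; here n = 5. So X = C_5 = 42.
There are C_n binary search tree shapes on n keys; with n = 9 that is C_9. So Y = C_9 = 4862.
X + Y = 42 + 4862 = 4904.

4904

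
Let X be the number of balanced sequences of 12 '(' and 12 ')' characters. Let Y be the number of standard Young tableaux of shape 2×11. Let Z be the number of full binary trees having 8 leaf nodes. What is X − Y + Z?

149655

A balanced arrangement of 12 bracket pairs is a Dyck word of semilength 12, so the count is C_12. So X = C_12 = 208012.
By the hook-length formula (or a Dyck-path bijection), SYT of shape 2×11 number C_11. So Y = C_11 = 58786.
A full binary tree with L leaves has L−1 internal nodes and is counted by C_{L−1}; L = 8 gives C_7. So Z = C_7 = 429.
X − Y + Z = 208012 − 58786 + 429 = 149655.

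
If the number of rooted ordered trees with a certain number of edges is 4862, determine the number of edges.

Rooted ordered trees with n edges are counted by C_n, and C_9 = 4862.

9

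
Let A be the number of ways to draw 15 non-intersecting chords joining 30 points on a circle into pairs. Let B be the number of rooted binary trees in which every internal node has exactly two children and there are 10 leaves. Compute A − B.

9689983

Pairing 30 circle points by 15 non-crossing chords gives C_15 matchings. So A = C_15 = 9694845.
Full binary trees with 10 leaves have 10−1 = 9 internal nodes, so there are C_9 of them. So B = C_9 = 4862.
A − B = 9694845 − 4862 = 9689983.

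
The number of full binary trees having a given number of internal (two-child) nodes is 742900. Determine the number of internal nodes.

13

Full binary trees with n internal nodes are counted by C_n, and C_13 = 742900.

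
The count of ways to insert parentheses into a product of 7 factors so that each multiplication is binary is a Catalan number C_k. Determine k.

6

Parenthesizations of m factors correspond to full binary trees with m leaves, counted by C_{m−1}; m = 7 gives C_6.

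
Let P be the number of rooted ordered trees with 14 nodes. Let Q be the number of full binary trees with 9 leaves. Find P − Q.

741470

A rooted plane tree on 14 nodes has 13 edges, and such trees are counted by C_13. So P = C_13 = 742900.
Full binary trees with 9 leaves have 9−1 = 8 internal nodes, so there are C_8 of them. So Q = C_8 = 1430.
P − Q = 742900 − 1430 = 741470.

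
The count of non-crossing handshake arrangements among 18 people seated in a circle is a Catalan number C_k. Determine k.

9

Non-crossing handshake pairings of 2n people are counted by C_n; 18 people gives n = 9.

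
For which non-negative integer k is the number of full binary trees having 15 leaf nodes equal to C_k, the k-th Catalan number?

Full binary trees with 15 leaves have 15−1 = 14 internal nodes, so there are C_14 of them.

14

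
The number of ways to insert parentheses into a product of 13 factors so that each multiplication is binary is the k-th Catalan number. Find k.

Ways to associate a product of 13 factors correspond to binary trees on 13 leaves, so the count is C_12.

12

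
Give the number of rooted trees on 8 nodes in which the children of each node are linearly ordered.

A rooted plane tree on 8 nodes has 7 edges, and such trees are counted by C_7.
C_7 = C_6 · 2(2·6+1)/(6+2) = 132 · 26/8 = 429.

429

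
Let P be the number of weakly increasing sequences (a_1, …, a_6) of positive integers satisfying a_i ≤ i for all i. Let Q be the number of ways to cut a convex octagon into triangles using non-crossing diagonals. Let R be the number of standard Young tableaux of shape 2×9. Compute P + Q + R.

5126

Weakly increasing sequences with a_i ≤ i biject with Dyck paths of semilength 6, so there are C_6. So P = C_6 = 132.
Triangulations of a convex m-gon are counted by C_{m−2}; with m = 8 this is C_6. So Q = C_6 = 132.
By the hook-length formula (or a Dyck-path bijection), SYT of shape 2×9 number C_9. So R = C_9 = 4862.
P + Q + R = 132 + 132 + 4862 = 5126.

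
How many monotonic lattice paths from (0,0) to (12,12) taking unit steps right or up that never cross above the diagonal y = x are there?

208012

Monotone paths in an n×n grid that stay weakly below the diagonal are counted by C_n; here n = 12.
C_12 = 208012.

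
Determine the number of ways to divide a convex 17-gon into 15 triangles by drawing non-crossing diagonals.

9694845

A convex 17-gon is triangulated into 15 triangles, and the number of such triangulations is the Catalan number C_{17−2} = C_15.
C_15 = C_14 · 2(2·14+1)/(14+2) = 2674440 · 58/16 = 9694845.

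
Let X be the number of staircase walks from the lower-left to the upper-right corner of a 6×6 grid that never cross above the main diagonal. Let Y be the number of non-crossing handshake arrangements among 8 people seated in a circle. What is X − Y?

118

Sub-diagonal monotone paths from (0,0) to (6,6) biject with Dyck paths of semilength 6, giving C_6. So X = C_6 = 132.
With 8 = 2·4 people, non-crossing handshake pairings are non-crossing perfect matchings on a circle, counted by C_4. So Y = C_4 = 14.
X − Y = 132 − 14 = 118.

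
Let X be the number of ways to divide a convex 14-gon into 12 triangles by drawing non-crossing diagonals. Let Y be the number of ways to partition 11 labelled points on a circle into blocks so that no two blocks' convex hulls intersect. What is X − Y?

A convex 14-gon is triangulated into 12 triangles, and the number of such triangulations is the Catalan number C_{14−2} = C_12. So X = C_12 = 208012.
Non-crossing partitions of an n-element set are counted by C_n; here n = 11. So Y = C_11 = 58786.
X − Y = 208012 − 58786 = 149226.

149226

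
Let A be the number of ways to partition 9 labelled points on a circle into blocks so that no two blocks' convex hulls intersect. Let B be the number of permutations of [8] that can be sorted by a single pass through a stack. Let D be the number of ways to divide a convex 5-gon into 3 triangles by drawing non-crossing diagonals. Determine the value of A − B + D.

Non-crossing partitions of an n-element set are counted by C_n; here n = 9. So A = C_9 = 4862.
Stack-sortable permutations are exactly the 231-avoiding ones, counted by C_n; here n = 8. So B = C_8 = 1430.
A convex 5-gon is triangulated into 3 triangles, and the number of such triangulations is the Catalan number C_{5−2} = C_3. So D = C_3 = 5.
A − B + D = 4862 − 1430 + 5 = 3437.

3437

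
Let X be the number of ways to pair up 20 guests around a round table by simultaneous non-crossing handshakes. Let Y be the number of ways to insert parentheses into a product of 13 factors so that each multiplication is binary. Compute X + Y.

With 20 = 2·10 people, non-crossing handshake pairings are non-crossing perfect matchings on a circle, counted by C_10. So X = C_10 = 16796.
Bracketing 13 factors into binary products is counted by C_{13−1} = C_12. So Y = C_12 = 208012.
X + Y = 16796 + 208012 = 224808.

224808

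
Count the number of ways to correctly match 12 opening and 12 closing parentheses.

208012

A balanced arrangement of 12 bracket pairs is a Dyck word of semilength 12, so the count is C_12.
C_12 = 208012.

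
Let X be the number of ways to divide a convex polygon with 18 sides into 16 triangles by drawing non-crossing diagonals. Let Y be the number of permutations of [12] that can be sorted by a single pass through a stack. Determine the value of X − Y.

Triangulations of a convex m-gon are counted by C_{m−2}; with m = 18 this is C_16. So X = C_16 = 35357670.
Stack-sortable permutations are exactly the 231-avoiding ones, counted by C_n; here n = 12. So Y = C_12 = 208012.
X − Y = 35357670 − 208012 = 35149658.

35149658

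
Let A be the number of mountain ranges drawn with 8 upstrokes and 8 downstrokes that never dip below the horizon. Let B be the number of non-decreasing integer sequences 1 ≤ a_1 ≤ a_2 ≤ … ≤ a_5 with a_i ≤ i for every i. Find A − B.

1388

Paths of 8 up- and 8 down-steps that never dip below the axis are Dyck paths; their count is C_8. So A = C_8 = 1430.
Such sub-staircase sequences of length n are counted by C_n; here n = 5. So B = C_5 = 42.
A − B = 1430 − 42 = 1388.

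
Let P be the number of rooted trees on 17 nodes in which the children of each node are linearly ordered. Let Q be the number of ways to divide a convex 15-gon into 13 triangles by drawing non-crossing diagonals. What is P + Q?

Rooted ordered (plane) trees on m nodes have m−1 edges and are counted by C_{m−1}; m = 17 gives C_16. So P = C_16 = 35357670.
The number of triangulations of a 15-gon is the Catalan number C_13 (index = sides − 2). So Q = C_13 = 742900.
P + Q = 35357670 + 742900 = 36100570.

36100570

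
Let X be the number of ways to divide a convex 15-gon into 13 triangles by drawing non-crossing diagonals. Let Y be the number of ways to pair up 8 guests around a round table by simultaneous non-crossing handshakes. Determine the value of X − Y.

A convex 15-gon is triangulated into 13 triangles, and the number of such triangulations is the Catalan number C_{15−2} = C_13. So X = C_13 = 742900.
Non-crossing handshake pairings of 2n people are counted by C_n; 8 people gives n = 4. So Y = C_4 = 14.
X − Y = 742900 − 14 = 742886.

742886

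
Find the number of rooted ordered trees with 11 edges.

58786

A rooted plane tree with 11 edges has 12 nodes, and the count is C_11.
C_11 = C(22,11)/12 = 705432/12 = 58786.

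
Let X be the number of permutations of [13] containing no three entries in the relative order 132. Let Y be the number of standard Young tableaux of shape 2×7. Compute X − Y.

Permutations of [n] avoiding any single length-3 pattern are counted by C_n; here n = 13. So X = C_13 = 742900.
By the hook-length formula (or a Dyck-path bijection), SYT of shape 2×7 number C_7. So Y = C_7 = 429.
X − Y = 742900 − 429 = 742471.

742471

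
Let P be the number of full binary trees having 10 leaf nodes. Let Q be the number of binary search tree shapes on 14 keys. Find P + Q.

2679302

Full binary trees with 10 leaves have 10−1 = 9 internal nodes, so there are C_9 of them. So P = C_9 = 4862.
Rooted binary trees with 14 nodes (each child slot possibly empty) number C_14. So Q = C_14 = 2674440.
P + Q = 4862 + 2674440 = 2679302.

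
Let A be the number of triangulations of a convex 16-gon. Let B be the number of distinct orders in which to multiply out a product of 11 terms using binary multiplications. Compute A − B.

2657644

The number of triangulations of a 16-gon is the Catalan number C_14 (index = sides − 2). So A = C_14 = 2674440.
Parenthesizations of m factors correspond to full binary trees with m leaves, counted by C_{m−1}; m = 11 gives C_10. So B = C_10 = 16796.
A − B = 2674440 − 16796 = 2657644.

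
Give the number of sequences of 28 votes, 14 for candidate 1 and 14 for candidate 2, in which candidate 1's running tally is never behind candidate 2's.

2674440

Ballot sequences with n votes each where one side never trails are Dyck words, counted by C_n; here n = 14.
C_14 = C(28,14)/15 = 40116600/15 = 2674440.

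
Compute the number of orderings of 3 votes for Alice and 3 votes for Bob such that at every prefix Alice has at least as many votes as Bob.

Reading a vote for the leader as '(' and for the other as ')' turns such a sequence into a balanced string of 3 pairs, so the count is C_3.
C_3 = C(6,3)/4 = 20/4 = 5.

5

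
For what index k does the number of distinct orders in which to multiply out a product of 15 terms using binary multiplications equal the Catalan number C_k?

14

Bracketing 15 factors into binary products is counted by C_{15−1} = C_14.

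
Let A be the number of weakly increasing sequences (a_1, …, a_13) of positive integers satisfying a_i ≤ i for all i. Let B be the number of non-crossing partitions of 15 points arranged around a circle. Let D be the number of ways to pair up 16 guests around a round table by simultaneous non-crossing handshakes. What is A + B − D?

10436315

Weakly increasing sequences with a_i ≤ i biject with Dyck paths of semilength 13, so there are C_13. So A = C_13 = 742900.
The non-crossing partitions of [15] form a lattice of size C_15. So B = C_15 = 9694845.
With 16 = 2·8 people, non-crossing handshake pairings are non-crossing perfect matchings on a circle, counted by C_8. So D = C_8 = 1430.
A + B − D = 742900 + 9694845 − 1430 = 10436315.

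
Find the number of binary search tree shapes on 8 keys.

1430

There are C_n binary search tree shapes on n keys; with n = 8 that is C_8.
C_8 = 1430.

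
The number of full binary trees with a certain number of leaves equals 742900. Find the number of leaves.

14

Full binary trees with L leaves are counted by C_{L−1}. The Catalan number equal to 742900 is C_13.
So the index is 13, and the number of leaves is 13 + 1 = 14.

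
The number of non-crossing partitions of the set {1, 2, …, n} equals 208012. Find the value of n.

12

Non-crossing partitions of [n] are counted by C_n, and C_12 = 208012.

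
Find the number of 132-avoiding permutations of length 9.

For any fixed pattern of length 3, the pattern-avoiding permutations of [9] number C_9.
C_9 = C(18,9)/10 = 48620/10 = 4862.

4862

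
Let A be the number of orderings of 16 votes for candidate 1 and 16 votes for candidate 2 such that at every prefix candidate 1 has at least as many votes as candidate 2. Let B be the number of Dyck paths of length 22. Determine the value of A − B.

Reading a vote for the leader as '(' and for the other as ')' turns such a sequence into a balanced string of 16 pairs, so the count is C_16. So A = C_16 = 35357670.
Paths of 11 up- and 11 down-steps that never dip below the axis are Dyck paths; their count is C_11. So B = C_11 = 58786.
A − B = 35357670 − 58786 = 35298884.

35298884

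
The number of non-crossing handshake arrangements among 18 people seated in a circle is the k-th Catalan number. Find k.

Non-crossing handshake pairings of 2n people are counted by C_n; 18 people gives n = 9.

9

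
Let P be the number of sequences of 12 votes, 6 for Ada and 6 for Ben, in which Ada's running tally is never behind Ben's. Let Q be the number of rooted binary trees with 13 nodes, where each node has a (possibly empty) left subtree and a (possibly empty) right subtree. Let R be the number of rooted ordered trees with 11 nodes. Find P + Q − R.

726236

Ballot sequences with n votes each where one side never trails are Dyck words, counted by C_n; here n = 6. So P = C_6 = 132.
Rooted binary trees with 13 nodes (each child slot possibly empty) number C_13. So Q = C_13 = 742900.
Rooted ordered (plane) trees on m nodes have m−1 edges and are counted by C_{m−1}; m = 11 gives C_10. So R = C_10 = 16796.
P + Q − R = 132 + 742900 − 16796 = 726236.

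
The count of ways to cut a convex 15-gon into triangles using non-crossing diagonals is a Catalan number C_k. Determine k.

The number of triangulations of a 15-gon is the Catalan number C_13 (index = sides − 2).

13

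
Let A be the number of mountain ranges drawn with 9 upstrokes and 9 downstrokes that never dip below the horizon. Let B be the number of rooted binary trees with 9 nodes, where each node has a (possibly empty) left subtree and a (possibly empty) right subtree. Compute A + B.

9724

Paths of 9 up- and 9 down-steps that never dip below the axis are Dyck paths; their count is C_9. So A = C_9 = 4862.
Rooted binary trees with 9 nodes (each child slot possibly empty) number C_9. So B = C_9 = 4862.
A + B = 4862 + 4862 = 9724.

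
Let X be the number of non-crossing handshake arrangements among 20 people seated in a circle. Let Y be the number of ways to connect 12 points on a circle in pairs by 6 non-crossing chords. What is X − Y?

Non-crossing handshake pairings of 2n people are counted by C_n; 20 people gives n = 10. So X = C_10 = 16796.
Pairing 12 circle points by 6 non-crossing chords gives C_6 matchings. So Y = C_6 = 132.
X − Y = 16796 − 132 = 16664.

16664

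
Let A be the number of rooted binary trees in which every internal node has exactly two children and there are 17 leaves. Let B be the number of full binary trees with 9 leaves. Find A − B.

A full binary tree with L leaves has L−1 internal nodes and is counted by C_{L−1}; L = 17 gives C_16. So A = C_16 = 35357670.
Full binary trees with 9 leaves have 9−1 = 8 internal nodes, so there are C_8 of them. So B = C_8 = 1430.
A − B = 35357670 − 1430 = 35356240.

35356240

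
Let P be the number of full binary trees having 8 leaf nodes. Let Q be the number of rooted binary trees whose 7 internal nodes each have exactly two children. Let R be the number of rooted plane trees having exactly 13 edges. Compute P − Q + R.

742900

A full binary tree with L leaves has L−1 internal nodes and is counted by C_{L−1}; L = 8 gives C_7. So P = C_7 = 429.
The number of full binary trees on 7 internal nodes is the Catalan number C_7. So Q = C_7 = 429.
Rooted ordered trees with n edges are counted by C_n; here n = 13. So R = C_13 = 742900.
P − Q + R = 429 − 429 + 742900 = 742900.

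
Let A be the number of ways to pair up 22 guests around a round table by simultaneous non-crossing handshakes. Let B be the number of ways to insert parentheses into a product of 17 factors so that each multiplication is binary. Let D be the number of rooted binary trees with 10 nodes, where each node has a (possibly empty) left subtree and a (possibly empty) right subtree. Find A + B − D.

35399660

With 22 = 2·11 people, non-crossing handshake pairings are non-crossing perfect matchings on a circle, counted by C_11. So A = C_11 = 58786.
Parenthesizations of m factors correspond to full binary trees with m leaves, counted by C_{m−1}; m = 17 gives C_16. So B = C_16 = 35357670.
Rooted binary trees with 10 nodes (each child slot possibly empty) number C_10. So D = C_10 = 16796.
A + B − D = 58786 + 35357670 − 16796 = 35399660.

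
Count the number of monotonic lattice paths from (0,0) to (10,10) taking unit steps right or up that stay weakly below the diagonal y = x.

Sub-diagonal monotone paths from (0,0) to (10,10) biject with Dyck paths of semilength 10, giving C_10.
C_10 = C_9 · 2(2·9+1)/(9+2) = 4862 · 38/11 = 16796.

16796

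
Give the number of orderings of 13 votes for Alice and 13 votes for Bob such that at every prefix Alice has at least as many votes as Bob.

Reading a vote for the leader as '(' and for the other as ')' turns such a sequence into a balanced string of 13 pairs, so the count is C_13.
C_13 = C(26,13)/14 = 10400600/14 = 742900.

742900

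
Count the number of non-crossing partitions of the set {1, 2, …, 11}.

Non-crossing partitions of an n-element set are counted by C_n; here n = 11.
C_11 = 58786.

58786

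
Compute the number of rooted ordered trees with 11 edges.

58786

A rooted plane tree with 11 edges has 12 nodes, and the count is C_11.
C_11 = C(22,11)/12 = 705432/12 = 58786.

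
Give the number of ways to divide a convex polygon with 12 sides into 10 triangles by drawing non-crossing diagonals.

Triangulations of a convex m-gon are counted by C_{m−2}; with m = 12 this is C_10.
C_10 = C_9 · 2(2·9+1)/(9+2) = 4862 · 38/11 = 16796.

16796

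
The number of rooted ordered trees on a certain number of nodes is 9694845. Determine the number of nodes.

Rooted ordered trees on m nodes are counted by C_{m−1}. Since C_15 = 9694845, the index is 15.
So the index is 15, and the number of nodes is 15 + 1 = 16.

16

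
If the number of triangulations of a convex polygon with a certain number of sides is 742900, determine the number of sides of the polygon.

15

Triangulations of a convex m-gon are counted by C_{m−2}. Since C_13 = 742900, the index is 13.
So m − 2 = 13, giving m = 15 sides.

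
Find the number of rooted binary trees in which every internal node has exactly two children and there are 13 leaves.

A full binary tree with L leaves has L−1 internal nodes and is counted by C_{L−1}; L = 13 gives C_12.
C_12 = C_11 · 2(2·11+1)/(11+2) = 58786 · 46/13 = 208012.

208012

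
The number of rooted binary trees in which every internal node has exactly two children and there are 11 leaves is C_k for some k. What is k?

10

Full binary trees with 11 leaves have 11−1 = 10 internal nodes, so there are C_10 of them.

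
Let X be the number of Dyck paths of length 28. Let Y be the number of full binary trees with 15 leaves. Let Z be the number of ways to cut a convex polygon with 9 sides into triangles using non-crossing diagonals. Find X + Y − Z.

5348451

Dyck paths of semilength n (length 2n) are counted by C_n; here n = 14. So X = C_14 = 2674440.
A full binary tree with L leaves has L−1 internal nodes and is counted by C_{L−1}; L = 15 gives C_14. So Y = C_14 = 2674440.
Triangulations of a convex m-gon are counted by C_{m−2}; with m = 9 this is C_7. So Z = C_7 = 429.
X + Y − Z = 2674440 + 2674440 − 429 = 5348451.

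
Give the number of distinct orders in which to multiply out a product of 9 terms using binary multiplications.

1430

Ways to associate a product of 9 factors correspond to binary trees on 9 leaves, so the count is C_8.
C_8 = C(16,8)/9 = 12870/9 = 1430.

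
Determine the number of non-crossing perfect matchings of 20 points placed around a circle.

Non-crossing perfect matchings of 2n points on a circle are counted by C_n; with 20 points, n = 10.
C_10 = C(20,10)/11 = 184756/11 = 16796.

16796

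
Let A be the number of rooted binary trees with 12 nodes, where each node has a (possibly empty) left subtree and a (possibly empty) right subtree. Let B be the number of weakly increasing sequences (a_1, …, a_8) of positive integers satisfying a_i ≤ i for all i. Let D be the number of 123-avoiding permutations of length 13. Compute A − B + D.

949482

Binary trees (left/right distinguished) on n nodes are counted by C_n; here n = 12. So A = C_12 = 208012.
Such sub-staircase sequences of length n are counted by C_n; here n = 8. So B = C_8 = 1430.
Permutations of [n] avoiding any single length-3 pattern are counted by C_n; here n = 13. So D = C_13 = 742900.
A − B + D = 208012 − 1430 + 742900 = 949482.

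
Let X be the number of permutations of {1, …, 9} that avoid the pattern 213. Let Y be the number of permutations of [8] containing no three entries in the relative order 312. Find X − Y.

For any fixed pattern of length 3, the pattern-avoiding permutations of [9] number C_9. So X = C_9 = 4862.
Permutations of [n] avoiding any single length-3 pattern are counted by C_n; here n = 8. So Y = C_8 = 1430.
X − Y = 4862 − 1430 = 3432.

3432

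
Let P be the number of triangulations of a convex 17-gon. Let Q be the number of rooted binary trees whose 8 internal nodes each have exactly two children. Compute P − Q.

9693415

Triangulations of a convex m-gon are counted by C_{m−2}; with m = 17 this is C_15. So P = C_15 = 9694845.
Full binary trees with n internal nodes are counted by C_n; here n = 8. So Q = C_8 = 1430.
P − Q = 9694845 − 1430 = 9693415.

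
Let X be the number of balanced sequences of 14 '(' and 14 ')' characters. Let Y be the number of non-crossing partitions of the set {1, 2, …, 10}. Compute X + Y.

2691236

A balanced arrangement of 14 bracket pairs is a Dyck word of semilength 14, so the count is C_14. So X = C_14 = 2674440.
The non-crossing partitions of [10] form a lattice of size C_10. So Y = C_10 = 16796.
X + Y = 2674440 + 16796 = 2691236.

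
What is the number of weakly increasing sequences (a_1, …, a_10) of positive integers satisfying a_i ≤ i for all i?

Weakly increasing sequences with a_i ≤ i biject with Dyck paths of semilength 10, so there are C_10.
C_10 = C(20,10)/11 = 184756/11 = 16796.

16796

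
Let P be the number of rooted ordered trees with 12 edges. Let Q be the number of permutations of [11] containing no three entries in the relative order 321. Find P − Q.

149226

A rooted plane tree with 12 edges has 13 nodes, and the count is C_12. So P = C_12 = 208012.
For any fixed pattern of length 3, the pattern-avoiding permutations of [11] number C_11. So Q = C_11 = 58786.
P − Q = 208012 − 58786 = 149226.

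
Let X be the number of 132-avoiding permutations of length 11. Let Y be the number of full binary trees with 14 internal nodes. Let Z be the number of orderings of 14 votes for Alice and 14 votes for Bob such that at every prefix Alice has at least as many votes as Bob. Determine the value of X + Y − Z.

For any fixed pattern of length 3, the pattern-avoiding permutations of [11] number C_11. So X = C_11 = 58786.
Full binary trees with n internal nodes are counted by C_n; here n = 14. So Y = C_14 = 2674440.
Reading a vote for the leader as '(' and for the other as ')' turns such a sequence into a balanced string of 14 pairs, so the count is C_14. So Z = C_14 = 2674440.
X + Y − Z = 58786 + 2674440 − 2674440 = 58786.

58786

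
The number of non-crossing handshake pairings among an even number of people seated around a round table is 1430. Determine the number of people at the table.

16

Non-crossing handshake pairings of 2n people are counted by C_n; 1430 = C_8.
So n = 8, and there are 2n = 16 people.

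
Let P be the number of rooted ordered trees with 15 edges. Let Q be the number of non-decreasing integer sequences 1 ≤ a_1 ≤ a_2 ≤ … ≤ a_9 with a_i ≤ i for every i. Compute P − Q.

9689983

A rooted plane tree with 15 edges has 16 nodes, and the count is C_15. So P = C_15 = 9694845.
Weakly increasing sequences with a_i ≤ i biject with Dyck paths of semilength 9, so there are C_9. So Q = C_9 = 4862.
P − Q = 9694845 − 4862 = 9689983.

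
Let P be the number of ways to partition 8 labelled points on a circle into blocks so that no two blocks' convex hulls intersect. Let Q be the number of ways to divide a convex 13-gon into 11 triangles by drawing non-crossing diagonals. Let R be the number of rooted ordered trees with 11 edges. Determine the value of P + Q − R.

1430

The non-crossing partitions of [8] form a lattice of size C_8. So P = C_8 = 1430.
Triangulations of a convex m-gon are counted by C_{m−2}; with m = 13 this is C_11. So Q = C_11 = 58786.
Rooted ordered trees with n edges are counted by C_n; here n = 11. So R = C_11 = 58786.
P + Q − R = 1430 + 58786 − 58786 = 1430.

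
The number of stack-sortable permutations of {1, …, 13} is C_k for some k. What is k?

13

By Knuth's characterisation, the stack-sortable permutations of length 13 are the 231-avoiders, numbering C_13.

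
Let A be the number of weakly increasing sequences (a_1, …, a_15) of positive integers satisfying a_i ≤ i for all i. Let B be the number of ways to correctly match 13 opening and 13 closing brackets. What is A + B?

10437745

Such sub-staircase sequences of length n are counted by C_n; here n = 15. So A = C_15 = 9694845.
With 13 pairs the number of balanced bracket strings is the Catalan number C_13. So B = C_13 = 742900.
A + B = 9694845 + 742900 = 10437745.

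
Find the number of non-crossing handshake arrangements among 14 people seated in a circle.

Non-crossing handshake pairings of 2n people are counted by C_n; 14 people gives n = 7.
C_7 = 429.

429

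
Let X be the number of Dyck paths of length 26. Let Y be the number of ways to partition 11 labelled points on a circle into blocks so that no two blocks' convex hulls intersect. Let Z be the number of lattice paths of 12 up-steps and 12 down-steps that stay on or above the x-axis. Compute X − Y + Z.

892126

Paths of 13 up- and 13 down-steps that never dip below the axis are Dyck paths; their count is C_13. So X = C_13 = 742900.
The non-crossing partitions of [11] form a lattice of size C_11. So Y = C_11 = 58786.
Paths of 12 up- and 12 down-steps that never dip below the axis are Dyck paths; their count is C_12. So Z = C_12 = 208012.
X − Y + Z = 742900 − 58786 + 208012 = 892126.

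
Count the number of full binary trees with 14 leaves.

Full binary trees with 14 leaves have 14−1 = 13 internal nodes, so there are C_13 of them.
C_13 = C(26,13)/14 = 10400600/14 = 742900.

742900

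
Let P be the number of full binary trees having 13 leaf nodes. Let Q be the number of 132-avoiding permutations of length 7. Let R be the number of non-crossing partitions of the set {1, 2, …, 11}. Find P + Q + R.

267227

Full binary trees with 13 leaves have 13−1 = 12 internal nodes, so there are C_12 of them. So P = C_12 = 208012.
For any fixed pattern of length 3, the pattern-avoiding permutations of [7] number C_7. So Q = C_7 = 429.
The non-crossing partitions of [11] form a lattice of size C_11. So R = C_11 = 58786.
P + Q + R = 208012 + 429 + 58786 = 267227.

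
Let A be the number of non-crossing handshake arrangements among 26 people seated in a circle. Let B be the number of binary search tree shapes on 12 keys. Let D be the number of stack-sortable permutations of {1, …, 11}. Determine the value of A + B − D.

With 26 = 2·13 people, non-crossing handshake pairings are non-crossing perfect matchings on a circle, counted by C_13. So A = C_13 = 742900.
Rooted binary trees with 12 nodes (each child slot possibly empty) number C_12. So B = C_12 = 208012.
Stack-sortable permutations are exactly the 231-avoiding ones, counted by C_n; here n = 11. So D = C_11 = 58786.
A + B − D = 742900 + 208012 − 58786 = 892126.

892126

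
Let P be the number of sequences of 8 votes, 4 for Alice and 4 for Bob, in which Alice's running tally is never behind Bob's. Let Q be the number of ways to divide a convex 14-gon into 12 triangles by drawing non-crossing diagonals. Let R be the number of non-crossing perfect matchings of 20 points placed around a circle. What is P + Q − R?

Reading a vote for the leader as '(' and for the other as ')' turns such a sequence into a balanced string of 4 pairs, so the count is C_4. So P = C_4 = 14.
The number of triangulations of a 14-gon is the Catalan number C_12 (index = sides − 2). So Q = C_12 = 208012.
Non-crossing perfect matchings of 2n points on a circle are counted by C_n; with 20 points, n = 10. So R = C_10 = 16796.
P + Q − R = 14 + 208012 − 16796 = 191230.

191230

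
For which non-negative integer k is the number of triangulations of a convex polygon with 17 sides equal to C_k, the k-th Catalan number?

15

The number of triangulations of a 17-gon is the Catalan number C_15 (index = sides − 2).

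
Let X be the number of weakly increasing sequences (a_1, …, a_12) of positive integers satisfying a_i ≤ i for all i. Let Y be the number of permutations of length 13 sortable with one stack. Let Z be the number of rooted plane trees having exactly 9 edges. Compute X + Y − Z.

Weakly increasing sequences with a_i ≤ i biject with Dyck paths of semilength 12, so there are C_12. So X = C_12 = 208012.
By Knuth's characterisation, the stack-sortable permutations of length 13 are the 231-avoiders, numbering C_13. So Y = C_13 = 742900.
A rooted plane tree with 9 edges has 10 nodes, and the count is C_9. So Z = C_9 = 4862.
X + Y − Z = 208012 + 742900 − 4862 = 946050.

946050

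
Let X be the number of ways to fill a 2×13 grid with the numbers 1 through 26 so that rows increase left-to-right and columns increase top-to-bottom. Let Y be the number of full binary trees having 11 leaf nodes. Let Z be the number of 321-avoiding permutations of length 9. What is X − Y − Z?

721242

Standard Young tableaux of shape 2×n are counted by C_n; here n = 13. So X = C_13 = 742900.
Full binary trees with 11 leaves have 11−1 = 10 internal nodes, so there are C_10 of them. So Y = C_10 = 16796.
For any fixed pattern of length 3, the pattern-avoiding permutations of [9] number C_9. So Z = C_9 = 4862.
X − Y − Z = 742900 − 16796 − 4862 = 721242.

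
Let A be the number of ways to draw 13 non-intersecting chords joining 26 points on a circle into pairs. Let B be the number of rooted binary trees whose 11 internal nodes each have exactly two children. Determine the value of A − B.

Non-crossing perfect matchings of 2n points on a circle are counted by C_n; with 26 points, n = 13. So A = C_13 = 742900.
Full binary trees with n internal nodes are counted by C_n; here n = 11. So B = C_11 = 58786.
A − B = 742900 − 58786 = 684114.

684114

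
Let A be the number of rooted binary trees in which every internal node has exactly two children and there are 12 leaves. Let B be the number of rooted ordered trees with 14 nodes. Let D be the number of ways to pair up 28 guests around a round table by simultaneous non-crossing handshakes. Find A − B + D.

1990326

A full binary tree with L leaves has L−1 internal nodes and is counted by C_{L−1}; L = 12 gives C_11. So A = C_11 = 58786.
A rooted plane tree on 14 nodes has 13 edges, and such trees are counted by C_13. So B = C_13 = 742900.
Non-crossing handshake pairings of 2n people are counted by C_n; 28 people gives n = 14. So D = C_14 = 2674440.
A − B + D = 58786 − 742900 + 2674440 = 1990326.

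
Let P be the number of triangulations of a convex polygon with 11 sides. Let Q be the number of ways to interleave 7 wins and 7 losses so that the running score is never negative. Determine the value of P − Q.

4433

Triangulations of a convex m-gon are counted by C_{m−2}; with m = 11 this is C_9. So P = C_9 = 4862.
Reading a vote for the leader as '(' and for the other as ')' turns such a sequence into a balanced string of 7 pairs, so the count is C_7. So Q = C_7 = 429.
P − Q = 4862 − 429 = 4433.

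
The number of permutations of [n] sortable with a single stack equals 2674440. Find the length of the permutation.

Stack-sortable permutations of [n] are counted by C_n; 2674440 = C_14.

14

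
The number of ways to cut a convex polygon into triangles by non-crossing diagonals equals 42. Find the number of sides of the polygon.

7

Triangulations of a convex m-gon are counted by C_{m−2}; 42 = C_5.
So m − 2 = 5, giving m = 7 sides.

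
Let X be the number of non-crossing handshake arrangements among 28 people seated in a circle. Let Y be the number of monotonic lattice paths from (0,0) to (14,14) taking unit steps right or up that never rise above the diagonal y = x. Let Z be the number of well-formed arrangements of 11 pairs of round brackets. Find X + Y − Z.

5290094

With 28 = 2·14 people, non-crossing handshake pairings are non-crossing perfect matchings on a circle, counted by C_14. So X = C_14 = 2674440.
Monotone paths in an n×n grid that stay weakly below the diagonal are counted by C_n; here n = 14. So Y = C_14 = 2674440.
A balanced arrangement of 11 bracket pairs is a Dyck word of semilength 11, so the count is C_11. So Z = C_11 = 58786.
X + Y − Z = 2674440 + 2674440 − 58786 = 5290094.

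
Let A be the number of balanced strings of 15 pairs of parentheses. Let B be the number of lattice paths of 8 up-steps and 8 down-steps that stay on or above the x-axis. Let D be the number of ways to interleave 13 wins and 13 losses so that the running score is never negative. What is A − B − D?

A balanced arrangement of 15 bracket pairs is a Dyck word of semilength 15, so the count is C_15. So A = C_15 = 9694845.
A Dyck path with 8 up-steps and 8 down-steps has semilength 8, so there are C_8 of them. So B = C_8 = 1430.
Reading a vote for the leader as '(' and for the other as ')' turns such a sequence into a balanced string of 13 pairs, so the count is C_13. So D = C_13 = 742900.
A − B − D = 9694845 − 1430 − 742900 = 8950515.

8950515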